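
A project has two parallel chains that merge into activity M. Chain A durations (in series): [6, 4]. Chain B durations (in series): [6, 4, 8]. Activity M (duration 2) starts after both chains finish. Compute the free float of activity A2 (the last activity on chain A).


ES(A2) = sum of predecessors on chain A = 6
EF(A2) = ES + duration = 6 + 4 = 10
Successor of A2 is M. ES(M) = max(sum(A), sum(B)) = max(10, 18) = 18
Free float = ES(successor) - EF(current) = 18 - 10 = 8

8


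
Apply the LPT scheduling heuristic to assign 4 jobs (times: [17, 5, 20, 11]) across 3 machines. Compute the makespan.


Sort jobs in decreasing order (LPT): [20, 17, 11, 5]
Assign each job to the least loaded machine:
  Machine 1: jobs [20], load = 20
  Machine 2: jobs [17], load = 17
  Machine 3: jobs [11, 5], load = 16
Makespan = max load = 20

20


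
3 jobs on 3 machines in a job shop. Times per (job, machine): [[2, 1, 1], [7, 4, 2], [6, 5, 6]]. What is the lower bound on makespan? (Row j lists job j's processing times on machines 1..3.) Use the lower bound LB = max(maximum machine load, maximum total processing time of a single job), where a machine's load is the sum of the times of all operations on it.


Machine loads:
  Machine 1: 2 + 7 + 6 = 15
  Machine 2: 1 + 4 + 5 = 10
  Machine 3: 1 + 2 + 6 = 9
Max machine load = 15
Job totals:
  Job 1: 4
  Job 2: 13
  Job 3: 17
Max job total = 17
Lower bound = max(15, 17) = 17

17


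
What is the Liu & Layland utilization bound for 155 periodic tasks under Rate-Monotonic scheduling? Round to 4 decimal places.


Compute 2^(1/155) = 1.0044819312
Subtract 1: 1.0044819312 - 1 = 0.0044819312
Multiply by n: 155 * 0.0044819312 = 0.6946993360
Round to 4 dp: 0.6947

0.6947


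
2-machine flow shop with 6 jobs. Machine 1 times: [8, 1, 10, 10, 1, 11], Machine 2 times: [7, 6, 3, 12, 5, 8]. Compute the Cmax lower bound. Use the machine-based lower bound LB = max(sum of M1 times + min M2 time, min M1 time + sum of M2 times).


LB1 = sum(M1 times) + min(M2 times) = 41 + 3 = 44
LB2 = min(M1 times) + sum(M2 times) = 1 + 41 = 42
Lower bound = max(LB1, LB2) = max(44, 42) = 44

44


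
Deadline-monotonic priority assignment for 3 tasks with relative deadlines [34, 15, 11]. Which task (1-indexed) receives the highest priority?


Sort tasks by relative deadline (ascending):
  Task 3: deadline = 11
  Task 2: deadline = 15
  Task 1: deadline = 34
Priority order (highest first): [3, 2, 1]
Highest priority task = 3

3


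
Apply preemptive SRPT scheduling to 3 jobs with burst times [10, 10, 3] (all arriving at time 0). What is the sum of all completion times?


Since all jobs arrive at t=0, SRPT equals SPT ordering.
SPT order: [3, 10, 10]
Completion times:
  Job 1: p=3, C=3
  Job 2: p=10, C=13
  Job 3: p=10, C=23
Total completion time = 3 + 13 + 23 = 39

39


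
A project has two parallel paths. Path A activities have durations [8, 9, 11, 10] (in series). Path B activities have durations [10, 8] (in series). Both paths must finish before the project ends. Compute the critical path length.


Path A total = 8 + 9 + 11 + 10 = 38
Path B total = 10 + 8 = 18
Critical path = longest path = max(38, 18) = 38

38


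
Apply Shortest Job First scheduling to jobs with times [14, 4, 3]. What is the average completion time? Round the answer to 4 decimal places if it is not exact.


SJF order (ascending): [3, 4, 14]
Completion times:
  Job 1: burst=3, C=3
  Job 2: burst=4, C=7
  Job 3: burst=14, C=21
Average completion = 31/3 = 10.3333

10.3333


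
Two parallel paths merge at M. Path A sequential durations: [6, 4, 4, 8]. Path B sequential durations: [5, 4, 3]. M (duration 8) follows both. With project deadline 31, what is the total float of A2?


Forward pass: ES(A2) = sum of predecessors on chain A = 6
EF = ES + duration = 6 + 4 = 10
Backward pass: LF(M) = deadline = 31; LS(M) = 31 - 8 = 23
LF(A2) = LS(M) - sum(successors on chain A) = 23 - 12 = 11
LS = LF - duration = 11 - 4 = 7
Total float = LS - ES = 7 - 6 = 1

1


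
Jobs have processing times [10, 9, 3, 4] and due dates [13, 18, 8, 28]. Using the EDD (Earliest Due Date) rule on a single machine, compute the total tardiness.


Sort by due date (EDD order): [(3, 8), (10, 13), (9, 18), (4, 28)]
Compute completion times and tardiness:
  Job 1: p=3, d=8, C=3, tardiness=max(0,3-8)=0
  Job 2: p=10, d=13, C=13, tardiness=max(0,13-13)=0
  Job 3: p=9, d=18, C=22, tardiness=max(0,22-18)=4
  Job 4: p=4, d=28, C=26, tardiness=max(0,26-28)=0
Total tardiness = 4

4


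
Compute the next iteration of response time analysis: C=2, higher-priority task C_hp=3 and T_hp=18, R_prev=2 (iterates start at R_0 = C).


R_next = C + ceil(R_prev / T_hp) * C_hp
ceil(2 / 18) = ceil(0.1111) = 1
Interference = 1 * 3 = 3
R_next = 2 + 3 = 5

5


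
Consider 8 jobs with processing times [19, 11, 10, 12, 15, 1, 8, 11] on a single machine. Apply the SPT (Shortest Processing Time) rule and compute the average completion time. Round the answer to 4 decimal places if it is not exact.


Sort jobs by processing time (SPT order): [1, 8, 10, 11, 11, 12, 15, 19]
Compute completion times sequentially:
  Job 1: processing = 1, completes at 1
  Job 2: processing = 8, completes at 9
  Job 3: processing = 10, completes at 19
  Job 4: processing = 11, completes at 30
  Job 5: processing = 11, completes at 41
  Job 6: processing = 12, completes at 53
  Job 7: processing = 15, completes at 68
  Job 8: processing = 19, completes at 87
Sum of completion times = 308
Average completion time = 308/8 = 38.5

38.5


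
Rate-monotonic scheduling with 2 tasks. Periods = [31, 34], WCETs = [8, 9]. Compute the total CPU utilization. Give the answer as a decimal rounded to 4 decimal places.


Compute individual utilizations (exact fractions):
  Task 1: C/T = 8/31 (approx. 0.2581)
  Task 2: C/T = 9/34 (approx. 0.2647)
Total utilization U = 8/31 + 9/34 = 551/1054
Rounded to 4 decimal places: U = 0.5228
RM (Liu & Layland) bound for 2 tasks = 0.828427; compare with U = 551/1054 (approx. 0.522770)
U <= bound, so schedulable by RM sufficient condition.

0.5228


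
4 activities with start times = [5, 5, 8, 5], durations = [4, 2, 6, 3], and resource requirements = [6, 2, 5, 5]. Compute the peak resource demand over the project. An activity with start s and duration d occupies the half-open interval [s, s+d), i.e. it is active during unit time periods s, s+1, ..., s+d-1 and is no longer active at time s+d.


Each activity i is active on [start_i, start_i + duration_i).
Compute total resource usage per time slot:
  t=0: active resources = [], total = 0
  t=1: active resources = [], total = 0
  t=2: active resources = [], total = 0
  t=3: active resources = [], total = 0
  t=4: active resources = [], total = 0
  t=5: active resources = [6, 2, 5], total = 13
  t=6: active resources = [6, 2, 5], total = 13
  t=7: active resources = [6, 5], total = 11
  t=8: active resources = [6, 5], total = 11
  t=9: active resources = [5], total = 5
  t=10: active resources = [5], total = 5
  t=11: active resources = [5], total = 5
  t=12: active resources = [5], total = 5
  t=13: active resources = [5], total = 5
Peak resource demand = 13

13


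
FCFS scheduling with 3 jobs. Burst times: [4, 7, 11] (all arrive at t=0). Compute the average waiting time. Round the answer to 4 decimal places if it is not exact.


FCFS order (as given): [4, 7, 11]
Waiting times:
  Job 1: wait = 0
  Job 2: wait = 4
  Job 3: wait = 11
Sum of waiting times = 15
Average waiting time = 15/3 = 5.0

5.0


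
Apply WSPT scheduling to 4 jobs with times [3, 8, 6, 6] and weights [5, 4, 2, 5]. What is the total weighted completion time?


Compute p/w ratios and sort ascending (WSPT): [(3, 5), (6, 5), (8, 4), (6, 2)]
Compute weighted completion times:
  Job (p=3,w=5): C=3, w*C=5*3=15
  Job (p=6,w=5): C=9, w*C=5*9=45
  Job (p=8,w=4): C=17, w*C=4*17=68
  Job (p=6,w=2): C=23, w*C=2*23=46
Total weighted completion time = 174

174


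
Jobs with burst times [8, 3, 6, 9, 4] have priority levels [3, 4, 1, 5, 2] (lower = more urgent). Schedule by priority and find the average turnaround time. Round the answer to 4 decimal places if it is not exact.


Sort by priority (ascending = highest first):
Order: [(1, 6), (2, 4), (3, 8), (4, 3), (5, 9)]
Completion times:
  Priority 1, burst=6, C=6
  Priority 2, burst=4, C=10
  Priority 3, burst=8, C=18
  Priority 4, burst=3, C=21
  Priority 5, burst=9, C=30
Average turnaround = 85/5 = 17.0

17.0


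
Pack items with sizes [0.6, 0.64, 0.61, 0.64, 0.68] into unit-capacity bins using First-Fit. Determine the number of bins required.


Place items sequentially using First-Fit:
  Item 0.6 -> new Bin 1
  Item 0.64 -> new Bin 2
  Item 0.61 -> new Bin 3
  Item 0.64 -> new Bin 4
  Item 0.68 -> new Bin 5
Total bins used = 5

5


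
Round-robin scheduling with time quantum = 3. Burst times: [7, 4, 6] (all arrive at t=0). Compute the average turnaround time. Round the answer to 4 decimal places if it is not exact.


Time quantum = 3
Execution trace:
  J1 runs 3 units, time = 3
  J2 runs 3 units, time = 6
  J3 runs 3 units, time = 9
  J1 runs 3 units, time = 12
  J2 runs 1 units, time = 13
  J3 runs 3 units, time = 16
  J1 runs 1 units, time = 17
Finish times: [17, 13, 16]
Average turnaround = 46/3 = 15.3333

15.3333


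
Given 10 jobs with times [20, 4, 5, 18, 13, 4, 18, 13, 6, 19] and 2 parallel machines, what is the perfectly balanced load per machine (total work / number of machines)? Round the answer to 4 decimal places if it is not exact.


Total processing time = 20 + 4 + 5 + 18 + 13 + 4 + 18 + 13 + 6 + 19 = 120
Number of machines = 2
Ideal balanced load = 120 / 2 = 60.0

60.0


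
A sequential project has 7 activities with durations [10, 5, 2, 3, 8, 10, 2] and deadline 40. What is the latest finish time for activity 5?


LF(activity 5) = deadline - sum of successor durations
Successors: activities 6 through 7 with durations [10, 2]
Sum of successor durations = 12
LF = 40 - 12 = 28

28


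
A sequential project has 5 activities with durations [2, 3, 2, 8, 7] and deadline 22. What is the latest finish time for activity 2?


LF(activity 2) = deadline - sum of successor durations
Successors: activities 3 through 5 with durations [2, 8, 7]
Sum of successor durations = 17
LF = 22 - 17 = 5

5


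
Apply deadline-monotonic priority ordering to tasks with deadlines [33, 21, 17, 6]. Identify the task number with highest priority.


Sort tasks by relative deadline (ascending):
  Task 4: deadline = 6
  Task 3: deadline = 17
  Task 2: deadline = 21
  Task 1: deadline = 33
Priority order (highest first): [4, 3, 2, 1]
Highest priority task = 4

4


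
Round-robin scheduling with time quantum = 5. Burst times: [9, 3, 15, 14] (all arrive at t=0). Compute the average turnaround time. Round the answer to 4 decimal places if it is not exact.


Time quantum = 5
Execution trace:
  J1 runs 5 units, time = 5
  J2 runs 3 units, time = 8
  J3 runs 5 units, time = 13
  J4 runs 5 units, time = 18
  J1 runs 4 units, time = 22
  J3 runs 5 units, time = 27
  J4 runs 5 units, time = 32
  J3 runs 5 units, time = 37
  J4 runs 4 units, time = 41
Finish times: [22, 8, 37, 41]
Average turnaround = 108/4 = 27.0

27.0


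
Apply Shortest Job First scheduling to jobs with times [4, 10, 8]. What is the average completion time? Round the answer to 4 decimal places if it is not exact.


SJF order (ascending): [4, 8, 10]
Completion times:
  Job 1: burst=4, C=4
  Job 2: burst=8, C=12
  Job 3: burst=10, C=22
Average completion = 38/3 = 12.6667

12.6667


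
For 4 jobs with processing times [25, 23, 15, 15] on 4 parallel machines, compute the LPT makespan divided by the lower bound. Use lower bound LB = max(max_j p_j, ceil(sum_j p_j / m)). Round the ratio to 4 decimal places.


LPT order: [25, 23, 15, 15]
Machine loads after assignment: [25, 23, 15, 15]
LPT makespan = 25
Lower bound = max(max_job, ceil(total/4)) = max(25, 20) = 25
Ratio = 25 / 25 = 1.0

1.0


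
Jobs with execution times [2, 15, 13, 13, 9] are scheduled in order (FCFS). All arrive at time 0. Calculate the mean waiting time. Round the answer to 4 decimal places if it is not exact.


FCFS order (as given): [2, 15, 13, 13, 9]
Waiting times:
  Job 1: wait = 0
  Job 2: wait = 2
  Job 3: wait = 17
  Job 4: wait = 30
  Job 5: wait = 43
Sum of waiting times = 92
Average waiting time = 92/5 = 18.4

18.4


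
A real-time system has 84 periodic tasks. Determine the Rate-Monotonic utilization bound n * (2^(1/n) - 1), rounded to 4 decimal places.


Compute 2^(1/84) = 1.0082858917
Subtract 1: 1.0082858917 - 1 = 0.0082858917
Multiply by n: 84 * 0.0082858917 = 0.6960149028
Round to 4 dp: 0.6960

0.6960


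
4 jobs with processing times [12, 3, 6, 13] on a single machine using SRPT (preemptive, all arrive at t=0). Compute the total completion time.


Since all jobs arrive at t=0, SRPT equals SPT ordering.
SPT order: [3, 6, 12, 13]
Completion times:
  Job 1: p=3, C=3
  Job 2: p=6, C=9
  Job 3: p=12, C=21
  Job 4: p=13, C=34
Total completion time = 3 + 9 + 21 + 34 = 67

67


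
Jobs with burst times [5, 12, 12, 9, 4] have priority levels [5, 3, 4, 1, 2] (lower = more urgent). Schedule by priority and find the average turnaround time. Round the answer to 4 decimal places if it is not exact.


Sort by priority (ascending = highest first):
Order: [(1, 9), (2, 4), (3, 12), (4, 12), (5, 5)]
Completion times:
  Priority 1, burst=9, C=9
  Priority 2, burst=4, C=13
  Priority 3, burst=12, C=25
  Priority 4, burst=12, C=37
  Priority 5, burst=5, C=42
Average turnaround = 126/5 = 25.2

25.2


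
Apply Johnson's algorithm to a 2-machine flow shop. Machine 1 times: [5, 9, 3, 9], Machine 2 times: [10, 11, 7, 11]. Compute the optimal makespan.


Apply Johnson's rule:
  Group 1 (a <= b): [(3, 3, 7), (1, 5, 10), (2, 9, 11), (4, 9, 11)]
  Group 2 (a > b): []
Optimal job order: [3, 1, 2, 4]
Schedule:
  Job 3: M1 done at 3, M2 done at 10
  Job 1: M1 done at 8, M2 done at 20
  Job 2: M1 done at 17, M2 done at 31
  Job 4: M1 done at 26, M2 done at 42
Makespan = 42

42


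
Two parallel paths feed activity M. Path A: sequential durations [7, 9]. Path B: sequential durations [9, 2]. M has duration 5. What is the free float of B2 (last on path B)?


ES(B2) = sum of predecessors on chain B = 9
EF(B2) = ES + duration = 9 + 2 = 11
Successor of B2 is M. ES(M) = max(sum(A), sum(B)) = max(16, 11) = 16
Free float = ES(successor) - EF(current) = 16 - 11 = 5

5


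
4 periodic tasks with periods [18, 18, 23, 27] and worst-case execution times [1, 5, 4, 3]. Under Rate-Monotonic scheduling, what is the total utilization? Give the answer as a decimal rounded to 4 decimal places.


Compute individual utilizations (exact fractions):
  Task 1: C/T = 1/18 (approx. 0.0556)
  Task 2: C/T = 5/18 (approx. 0.2778)
  Task 3: C/T = 4/23 (approx. 0.1739)
  Task 4: C/T = 3/27 = 1/9 (approx. 0.1111)
Total utilization U = 1/18 + 5/18 + 4/23 + 1/9 = 128/207
Rounded to 4 decimal places: U = 0.6184
RM (Liu & Layland) bound for 4 tasks = 0.756828; compare with U = 128/207 (approx. 0.618357)
U <= bound, so schedulable by RM sufficient condition.

0.6184


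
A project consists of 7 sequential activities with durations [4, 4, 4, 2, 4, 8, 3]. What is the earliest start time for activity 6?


Activity 6 starts after activities 1 through 5 complete.
Predecessor durations: [4, 4, 4, 2, 4]
ES = 4 + 4 + 4 + 2 + 4 = 18

18


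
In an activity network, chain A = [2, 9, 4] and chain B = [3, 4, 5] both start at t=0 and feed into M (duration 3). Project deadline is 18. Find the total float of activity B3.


Forward pass: ES(B3) = sum of predecessors on chain B = 7
EF = ES + duration = 7 + 5 = 12
Backward pass: LF(M) = deadline = 18; LS(M) = 18 - 3 = 15
LF(B3) = LS(M) - sum(successors on chain B) = 15 - 0 = 15
LS = LF - duration = 15 - 5 = 10
Total float = LS - ES = 10 - 7 = 3

3


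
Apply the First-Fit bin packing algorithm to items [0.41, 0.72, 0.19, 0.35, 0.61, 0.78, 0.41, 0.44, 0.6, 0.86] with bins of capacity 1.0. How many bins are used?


Place items sequentially using First-Fit:
  Item 0.41 -> new Bin 1
  Item 0.72 -> new Bin 2
  Item 0.19 -> Bin 1 (now 0.6)
  Item 0.35 -> Bin 1 (now 0.95)
  Item 0.61 -> new Bin 3
  Item 0.78 -> new Bin 4
  Item 0.41 -> new Bin 5
  Item 0.44 -> Bin 5 (now 0.85)
  Item 0.6 -> new Bin 6
  Item 0.86 -> new Bin 7
Total bins used = 7

7


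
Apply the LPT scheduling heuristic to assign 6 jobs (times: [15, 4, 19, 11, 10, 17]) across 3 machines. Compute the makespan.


Sort jobs in decreasing order (LPT): [19, 17, 15, 11, 10, 4]
Assign each job to the least loaded machine:
  Machine 1: jobs [19, 4], load = 23
  Machine 2: jobs [17, 10], load = 27
  Machine 3: jobs [15, 11], load = 26
Makespan = max load = 27

27


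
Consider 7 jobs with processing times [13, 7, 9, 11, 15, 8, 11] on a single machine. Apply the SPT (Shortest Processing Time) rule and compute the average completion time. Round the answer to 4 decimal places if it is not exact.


Sort jobs by processing time (SPT order): [7, 8, 9, 11, 11, 13, 15]
Compute completion times sequentially:
  Job 1: processing = 7, completes at 7
  Job 2: processing = 8, completes at 15
  Job 3: processing = 9, completes at 24
  Job 4: processing = 11, completes at 35
  Job 5: processing = 11, completes at 46
  Job 6: processing = 13, completes at 59
  Job 7: processing = 15, completes at 74
Sum of completion times = 260
Average completion time = 260/7 = 37.1429

37.1429


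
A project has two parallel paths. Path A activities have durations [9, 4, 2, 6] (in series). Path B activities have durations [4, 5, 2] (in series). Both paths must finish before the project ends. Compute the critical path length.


Path A total = 9 + 4 + 2 + 6 = 21
Path B total = 4 + 5 + 2 = 11
Critical path = longest path = max(21, 11) = 21

21


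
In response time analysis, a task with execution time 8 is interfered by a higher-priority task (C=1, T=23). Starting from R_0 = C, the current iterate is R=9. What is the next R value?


R_next = C + ceil(R_prev / T_hp) * C_hp
ceil(9 / 23) = ceil(0.3913) = 1
Interference = 1 * 1 = 1
R_next = 8 + 1 = 9
R_next = R_prev, so the iteration has converged (response time = 9).

9


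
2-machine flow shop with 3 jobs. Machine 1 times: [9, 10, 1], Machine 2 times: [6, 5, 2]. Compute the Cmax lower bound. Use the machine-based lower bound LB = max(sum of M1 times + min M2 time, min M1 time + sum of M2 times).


LB1 = sum(M1 times) + min(M2 times) = 20 + 2 = 22
LB2 = min(M1 times) + sum(M2 times) = 1 + 13 = 14
Lower bound = max(LB1, LB2) = max(22, 14) = 22

22


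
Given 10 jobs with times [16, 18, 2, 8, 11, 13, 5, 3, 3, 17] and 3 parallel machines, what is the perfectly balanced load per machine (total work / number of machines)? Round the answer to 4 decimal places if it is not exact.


Total processing time = 16 + 18 + 2 + 8 + 11 + 13 + 5 + 3 + 3 + 17 = 96
Number of machines = 3
Ideal balanced load = 96 / 3 = 32.0

32.0


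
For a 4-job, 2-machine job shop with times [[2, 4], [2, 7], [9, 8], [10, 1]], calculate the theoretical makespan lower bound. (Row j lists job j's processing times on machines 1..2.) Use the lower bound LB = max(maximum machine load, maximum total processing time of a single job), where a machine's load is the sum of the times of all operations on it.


Machine loads:
  Machine 1: 2 + 2 + 9 + 10 = 23
  Machine 2: 4 + 7 + 8 + 1 = 20
Max machine load = 23
Job totals:
  Job 1: 6
  Job 2: 9
  Job 3: 17
  Job 4: 11
Max job total = 17
Lower bound = max(23, 17) = 23

23


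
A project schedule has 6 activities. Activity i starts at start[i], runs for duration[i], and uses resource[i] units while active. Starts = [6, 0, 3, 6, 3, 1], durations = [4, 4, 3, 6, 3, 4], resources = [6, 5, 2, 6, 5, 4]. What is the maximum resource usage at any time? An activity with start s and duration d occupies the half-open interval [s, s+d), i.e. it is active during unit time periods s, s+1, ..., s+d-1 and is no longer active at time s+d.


Each activity i is active on [start_i, start_i + duration_i).
Compute total resource usage per time slot:
  t=0: active resources = [5], total = 5
  t=1: active resources = [5, 4], total = 9
  t=2: active resources = [5, 4], total = 9
  t=3: active resources = [5, 2, 5, 4], total = 16
  t=4: active resources = [2, 5, 4], total = 11
  t=5: active resources = [2, 5], total = 7
  t=6: active resources = [6, 6], total = 12
  t=7: active resources = [6, 6], total = 12
  t=8: active resources = [6, 6], total = 12
  t=9: active resources = [6, 6], total = 12
  t=10: active resources = [6], total = 6
  t=11: active resources = [6], total = 6
Peak resource demand = 16

16


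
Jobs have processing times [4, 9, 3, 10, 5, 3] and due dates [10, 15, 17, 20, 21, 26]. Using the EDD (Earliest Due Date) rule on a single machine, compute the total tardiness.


Sort by due date (EDD order): [(4, 10), (9, 15), (3, 17), (10, 20), (5, 21), (3, 26)]
Compute completion times and tardiness:
  Job 1: p=4, d=10, C=4, tardiness=max(0,4-10)=0
  Job 2: p=9, d=15, C=13, tardiness=max(0,13-15)=0
  Job 3: p=3, d=17, C=16, tardiness=max(0,16-17)=0
  Job 4: p=10, d=20, C=26, tardiness=max(0,26-20)=6
  Job 5: p=5, d=21, C=31, tardiness=max(0,31-21)=10
  Job 6: p=3, d=26, C=34, tardiness=max(0,34-26)=8
Total tardiness = 24

24


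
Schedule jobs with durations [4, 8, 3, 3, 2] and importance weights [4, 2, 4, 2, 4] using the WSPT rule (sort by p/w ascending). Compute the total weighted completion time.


Compute p/w ratios and sort ascending (WSPT): [(2, 4), (3, 4), (4, 4), (3, 2), (8, 2)]
Compute weighted completion times:
  Job (p=2,w=4): C=2, w*C=4*2=8
  Job (p=3,w=4): C=5, w*C=4*5=20
  Job (p=4,w=4): C=9, w*C=4*9=36
  Job (p=3,w=2): C=12, w*C=2*12=24
  Job (p=8,w=2): C=20, w*C=2*20=40
Total weighted completion time = 128

128


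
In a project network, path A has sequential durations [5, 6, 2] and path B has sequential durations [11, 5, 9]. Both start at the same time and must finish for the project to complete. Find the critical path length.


Path A total = 5 + 6 + 2 = 13
Path B total = 11 + 5 + 9 = 25
Critical path = longest path = max(13, 25) = 25

25


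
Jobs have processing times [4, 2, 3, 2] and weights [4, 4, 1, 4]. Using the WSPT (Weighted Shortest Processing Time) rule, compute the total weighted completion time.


Compute p/w ratios and sort ascending (WSPT): [(2, 4), (2, 4), (4, 4), (3, 1)]
Compute weighted completion times:
  Job (p=2,w=4): C=2, w*C=4*2=8
  Job (p=2,w=4): C=4, w*C=4*4=16
  Job (p=4,w=4): C=8, w*C=4*8=32
  Job (p=3,w=1): C=11, w*C=1*11=11
Total weighted completion time = 67

67


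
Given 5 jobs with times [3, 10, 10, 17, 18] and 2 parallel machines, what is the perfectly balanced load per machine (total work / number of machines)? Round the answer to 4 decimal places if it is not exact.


Total processing time = 3 + 10 + 10 + 17 + 18 = 58
Number of machines = 2
Ideal balanced load = 58 / 2 = 29.0

29.0


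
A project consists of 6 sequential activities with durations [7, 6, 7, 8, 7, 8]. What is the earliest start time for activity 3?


Activity 3 starts after activities 1 through 2 complete.
Predecessor durations: [7, 6]
ES = 7 + 6 = 13

13


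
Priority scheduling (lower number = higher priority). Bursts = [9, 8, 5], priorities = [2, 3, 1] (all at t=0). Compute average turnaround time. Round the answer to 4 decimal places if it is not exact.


Sort by priority (ascending = highest first):
Order: [(1, 5), (2, 9), (3, 8)]
Completion times:
  Priority 1, burst=5, C=5
  Priority 2, burst=9, C=14
  Priority 3, burst=8, C=22
Average turnaround = 41/3 = 13.6667

13.6667


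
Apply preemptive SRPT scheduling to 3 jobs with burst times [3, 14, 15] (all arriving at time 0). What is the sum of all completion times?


Since all jobs arrive at t=0, SRPT equals SPT ordering.
SPT order: [3, 14, 15]
Completion times:
  Job 1: p=3, C=3
  Job 2: p=14, C=17
  Job 3: p=15, C=32
Total completion time = 3 + 17 + 32 = 52

52


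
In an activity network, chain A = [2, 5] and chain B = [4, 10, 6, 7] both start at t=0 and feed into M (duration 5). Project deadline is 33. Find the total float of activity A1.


Forward pass: ES(A1) = sum of predecessors on chain A = 0
EF = ES + duration = 0 + 2 = 2
Backward pass: LF(M) = deadline = 33; LS(M) = 33 - 5 = 28
LF(A1) = LS(M) - sum(successors on chain A) = 28 - 5 = 23
LS = LF - duration = 23 - 2 = 21
Total float = LS - ES = 21 - 0 = 21

21


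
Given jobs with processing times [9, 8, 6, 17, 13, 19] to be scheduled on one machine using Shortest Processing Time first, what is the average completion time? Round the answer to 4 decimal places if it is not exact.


Sort jobs by processing time (SPT order): [6, 8, 9, 13, 17, 19]
Compute completion times sequentially:
  Job 1: processing = 6, completes at 6
  Job 2: processing = 8, completes at 14
  Job 3: processing = 9, completes at 23
  Job 4: processing = 13, completes at 36
  Job 5: processing = 17, completes at 53
  Job 6: processing = 19, completes at 72
Sum of completion times = 204
Average completion time = 204/6 = 34.0

34.0


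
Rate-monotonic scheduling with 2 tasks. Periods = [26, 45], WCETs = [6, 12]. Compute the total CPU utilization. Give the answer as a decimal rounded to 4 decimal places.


Compute individual utilizations (exact fractions):
  Task 1: C/T = 6/26 = 3/13 (approx. 0.2308)
  Task 2: C/T = 12/45 = 4/15 (approx. 0.2667)
Total utilization U = 3/13 + 4/15 = 97/195
Rounded to 4 decimal places: U = 0.4974
RM (Liu & Layland) bound for 2 tasks = 0.828427; compare with U = 97/195 (approx. 0.497436)
U <= bound, so schedulable by RM sufficient condition.

0.4974


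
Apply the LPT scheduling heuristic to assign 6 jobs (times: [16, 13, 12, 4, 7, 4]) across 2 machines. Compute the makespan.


Sort jobs in decreasing order (LPT): [16, 13, 12, 7, 4, 4]
Assign each job to the least loaded machine:
  Machine 1: jobs [16, 7, 4], load = 27
  Machine 2: jobs [13, 12, 4], load = 29
Makespan = max load = 29

29


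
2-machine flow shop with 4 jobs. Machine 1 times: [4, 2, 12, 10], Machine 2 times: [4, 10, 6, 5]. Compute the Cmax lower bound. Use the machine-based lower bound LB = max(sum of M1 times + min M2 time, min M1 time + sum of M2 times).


LB1 = sum(M1 times) + min(M2 times) = 28 + 4 = 32
LB2 = min(M1 times) + sum(M2 times) = 2 + 25 = 27
Lower bound = max(LB1, LB2) = max(32, 27) = 32

32


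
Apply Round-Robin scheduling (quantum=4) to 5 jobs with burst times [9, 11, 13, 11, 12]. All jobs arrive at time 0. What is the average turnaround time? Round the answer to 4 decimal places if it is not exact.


Time quantum = 4
Execution trace:
  J1 runs 4 units, time = 4
  J2 runs 4 units, time = 8
  J3 runs 4 units, time = 12
  J4 runs 4 units, time = 16
  J5 runs 4 units, time = 20
  J1 runs 4 units, time = 24
  J2 runs 4 units, time = 28
  J3 runs 4 units, time = 32
  J4 runs 4 units, time = 36
  J5 runs 4 units, time = 40
  J1 runs 1 units, time = 41
  J2 runs 3 units, time = 44
  J3 runs 4 units, time = 48
  J4 runs 3 units, time = 51
  J5 runs 4 units, time = 55
  J3 runs 1 units, time = 56
Finish times: [41, 44, 56, 51, 55]
Average turnaround = 247/5 = 49.4

49.4


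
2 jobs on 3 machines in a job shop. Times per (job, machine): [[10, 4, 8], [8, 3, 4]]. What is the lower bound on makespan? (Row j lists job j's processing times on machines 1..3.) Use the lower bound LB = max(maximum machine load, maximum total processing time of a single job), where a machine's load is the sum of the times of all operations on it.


Machine loads:
  Machine 1: 10 + 8 = 18
  Machine 2: 4 + 3 = 7
  Machine 3: 8 + 4 = 12
Max machine load = 18
Job totals:
  Job 1: 22
  Job 2: 15
Max job total = 22
Lower bound = max(18, 22) = 22

22


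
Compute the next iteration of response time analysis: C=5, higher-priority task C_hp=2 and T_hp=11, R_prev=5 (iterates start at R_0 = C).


R_next = C + ceil(R_prev / T_hp) * C_hp
ceil(5 / 11) = ceil(0.4545) = 1
Interference = 1 * 2 = 2
R_next = 5 + 2 = 7

7


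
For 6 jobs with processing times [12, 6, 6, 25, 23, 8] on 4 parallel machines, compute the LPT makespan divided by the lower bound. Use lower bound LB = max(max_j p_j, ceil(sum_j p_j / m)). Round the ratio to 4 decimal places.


LPT order: [25, 23, 12, 8, 6, 6]
Machine loads after assignment: [25, 23, 18, 14]
LPT makespan = 25
Lower bound = max(max_job, ceil(total/4)) = max(25, 20) = 25
Ratio = 25 / 25 = 1.0

1.0


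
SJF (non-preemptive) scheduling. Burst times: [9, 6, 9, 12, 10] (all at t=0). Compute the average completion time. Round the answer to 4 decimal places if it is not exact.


SJF order (ascending): [6, 9, 9, 10, 12]
Completion times:
  Job 1: burst=6, C=6
  Job 2: burst=9, C=15
  Job 3: burst=9, C=24
  Job 4: burst=10, C=34
  Job 5: burst=12, C=46
Average completion = 125/5 = 25.0

25.0


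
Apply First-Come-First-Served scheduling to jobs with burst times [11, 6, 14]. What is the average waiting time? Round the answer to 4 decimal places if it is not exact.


FCFS order (as given): [11, 6, 14]
Waiting times:
  Job 1: wait = 0
  Job 2: wait = 11
  Job 3: wait = 17
Sum of waiting times = 28
Average waiting time = 28/3 = 9.3333

9.3333


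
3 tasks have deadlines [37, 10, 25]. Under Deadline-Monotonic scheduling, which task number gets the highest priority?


Sort tasks by relative deadline (ascending):
  Task 2: deadline = 10
  Task 3: deadline = 25
  Task 1: deadline = 37
Priority order (highest first): [2, 3, 1]
Highest priority task = 2

2


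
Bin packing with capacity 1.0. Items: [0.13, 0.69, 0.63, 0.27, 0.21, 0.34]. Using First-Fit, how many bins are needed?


Place items sequentially using First-Fit:
  Item 0.13 -> new Bin 1
  Item 0.69 -> Bin 1 (now 0.82)
  Item 0.63 -> new Bin 2
  Item 0.27 -> Bin 2 (now 0.9)
  Item 0.21 -> new Bin 3
  Item 0.34 -> Bin 3 (now 0.55)
Total bins used = 3

3


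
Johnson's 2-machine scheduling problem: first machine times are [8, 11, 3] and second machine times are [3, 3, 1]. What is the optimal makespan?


Apply Johnson's rule:
  Group 1 (a <= b): []
  Group 2 (a > b): [(1, 8, 3), (2, 11, 3), (3, 3, 1)]
Optimal job order: [1, 2, 3]
Schedule:
  Job 1: M1 done at 8, M2 done at 11
  Job 2: M1 done at 19, M2 done at 22
  Job 3: M1 done at 22, M2 done at 23
Makespan = 23

23


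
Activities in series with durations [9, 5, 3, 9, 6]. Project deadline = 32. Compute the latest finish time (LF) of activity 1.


LF(activity 1) = deadline - sum of successor durations
Successors: activities 2 through 5 with durations [5, 3, 9, 6]
Sum of successor durations = 23
LF = 32 - 23 = 9

9


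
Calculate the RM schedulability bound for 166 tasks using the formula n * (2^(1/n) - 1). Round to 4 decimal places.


Compute 2^(1/166) = 1.0041843153
Subtract 1: 1.0041843153 - 1 = 0.0041843153
Multiply by n: 166 * 0.0041843153 = 0.6945963398
Round to 4 dp: 0.6946

0.6946


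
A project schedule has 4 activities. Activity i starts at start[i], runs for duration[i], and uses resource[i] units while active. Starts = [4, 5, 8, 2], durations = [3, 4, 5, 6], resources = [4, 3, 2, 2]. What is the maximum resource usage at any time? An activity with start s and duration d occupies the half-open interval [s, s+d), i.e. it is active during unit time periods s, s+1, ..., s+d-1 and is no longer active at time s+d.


Each activity i is active on [start_i, start_i + duration_i).
Compute total resource usage per time slot:
  t=0: active resources = [], total = 0
  t=1: active resources = [], total = 0
  t=2: active resources = [2], total = 2
  t=3: active resources = [2], total = 2
  t=4: active resources = [4, 2], total = 6
  t=5: active resources = [4, 3, 2], total = 9
  t=6: active resources = [4, 3, 2], total = 9
  t=7: active resources = [3, 2], total = 5
  t=8: active resources = [3, 2], total = 5
  t=9: active resources = [2], total = 2
  t=10: active resources = [2], total = 2
  t=11: active resources = [2], total = 2
  t=12: active resources = [2], total = 2
Peak resource demand = 9

9


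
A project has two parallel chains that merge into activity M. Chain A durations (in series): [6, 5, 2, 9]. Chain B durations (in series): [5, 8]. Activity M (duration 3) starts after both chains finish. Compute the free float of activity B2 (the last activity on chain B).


ES(B2) = sum of predecessors on chain B = 5
EF(B2) = ES + duration = 5 + 8 = 13
Successor of B2 is M. ES(M) = max(sum(A), sum(B)) = max(22, 13) = 22
Free float = ES(successor) - EF(current) = 22 - 13 = 9

9


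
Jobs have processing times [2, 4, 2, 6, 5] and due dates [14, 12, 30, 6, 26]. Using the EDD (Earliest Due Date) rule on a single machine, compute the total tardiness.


Sort by due date (EDD order): [(6, 6), (4, 12), (2, 14), (5, 26), (2, 30)]
Compute completion times and tardiness:
  Job 1: p=6, d=6, C=6, tardiness=max(0,6-6)=0
  Job 2: p=4, d=12, C=10, tardiness=max(0,10-12)=0
  Job 3: p=2, d=14, C=12, tardiness=max(0,12-14)=0
  Job 4: p=5, d=26, C=17, tardiness=max(0,17-26)=0
  Job 5: p=2, d=30, C=19, tardiness=max(0,19-30)=0
Total tardiness = 0

0


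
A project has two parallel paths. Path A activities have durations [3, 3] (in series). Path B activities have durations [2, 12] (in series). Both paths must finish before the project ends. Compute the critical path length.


Path A total = 3 + 3 = 6
Path B total = 2 + 12 = 14
Critical path = longest path = max(6, 14) = 14

14


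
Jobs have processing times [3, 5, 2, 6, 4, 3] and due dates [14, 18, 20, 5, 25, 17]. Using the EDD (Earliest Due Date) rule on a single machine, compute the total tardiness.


Sort by due date (EDD order): [(6, 5), (3, 14), (3, 17), (5, 18), (2, 20), (4, 25)]
Compute completion times and tardiness:
  Job 1: p=6, d=5, C=6, tardiness=max(0,6-5)=1
  Job 2: p=3, d=14, C=9, tardiness=max(0,9-14)=0
  Job 3: p=3, d=17, C=12, tardiness=max(0,12-17)=0
  Job 4: p=5, d=18, C=17, tardiness=max(0,17-18)=0
  Job 5: p=2, d=20, C=19, tardiness=max(0,19-20)=0
  Job 6: p=4, d=25, C=23, tardiness=max(0,23-25)=0
Total tardiness = 1

1


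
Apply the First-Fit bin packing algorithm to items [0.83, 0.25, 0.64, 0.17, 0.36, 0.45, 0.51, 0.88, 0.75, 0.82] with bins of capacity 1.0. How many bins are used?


Place items sequentially using First-Fit:
  Item 0.83 -> new Bin 1
  Item 0.25 -> new Bin 2
  Item 0.64 -> Bin 2 (now 0.89)
  Item 0.17 -> Bin 1 (now 1.0)
  Item 0.36 -> new Bin 3
  Item 0.45 -> Bin 3 (now 0.81)
  Item 0.51 -> new Bin 4
  Item 0.88 -> new Bin 5
  Item 0.75 -> new Bin 6
  Item 0.82 -> new Bin 7
Total bins used = 7

7


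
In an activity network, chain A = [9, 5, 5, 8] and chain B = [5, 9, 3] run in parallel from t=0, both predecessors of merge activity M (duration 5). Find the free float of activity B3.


ES(B3) = sum of predecessors on chain B = 14
EF(B3) = ES + duration = 14 + 3 = 17
Successor of B3 is M. ES(M) = max(sum(A), sum(B)) = max(27, 17) = 27
Free float = ES(successor) - EF(current) = 27 - 17 = 10

10


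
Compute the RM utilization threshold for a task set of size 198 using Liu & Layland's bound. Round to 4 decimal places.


Compute 2^(1/198) = 1.0035068781
Subtract 1: 1.0035068781 - 1 = 0.0035068781
Multiply by n: 198 * 0.0035068781 = 0.6943618638
Round to 4 dp: 0.6944

0.6944


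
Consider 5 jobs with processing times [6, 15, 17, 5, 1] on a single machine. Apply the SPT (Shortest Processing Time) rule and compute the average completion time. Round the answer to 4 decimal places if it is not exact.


Sort jobs by processing time (SPT order): [1, 5, 6, 15, 17]
Compute completion times sequentially:
  Job 1: processing = 1, completes at 1
  Job 2: processing = 5, completes at 6
  Job 3: processing = 6, completes at 12
  Job 4: processing = 15, completes at 27
  Job 5: processing = 17, completes at 44
Sum of completion times = 90
Average completion time = 90/5 = 18.0

18.0


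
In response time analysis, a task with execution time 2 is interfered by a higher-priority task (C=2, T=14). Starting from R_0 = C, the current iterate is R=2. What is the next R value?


R_next = C + ceil(R_prev / T_hp) * C_hp
ceil(2 / 14) = ceil(0.1429) = 1
Interference = 1 * 2 = 2
R_next = 2 + 2 = 4

4


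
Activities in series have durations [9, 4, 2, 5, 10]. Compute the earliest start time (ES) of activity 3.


Activity 3 starts after activities 1 through 2 complete.
Predecessor durations: [9, 4]
ES = 9 + 4 = 13

13


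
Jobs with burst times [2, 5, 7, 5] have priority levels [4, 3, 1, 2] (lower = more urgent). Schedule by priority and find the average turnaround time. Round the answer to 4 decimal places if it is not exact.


Sort by priority (ascending = highest first):
Order: [(1, 7), (2, 5), (3, 5), (4, 2)]
Completion times:
  Priority 1, burst=7, C=7
  Priority 2, burst=5, C=12
  Priority 3, burst=5, C=17
  Priority 4, burst=2, C=19
Average turnaround = 55/4 = 13.75

13.75


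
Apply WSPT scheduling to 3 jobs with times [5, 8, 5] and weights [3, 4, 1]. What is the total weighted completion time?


Compute p/w ratios and sort ascending (WSPT): [(5, 3), (8, 4), (5, 1)]
Compute weighted completion times:
  Job (p=5,w=3): C=5, w*C=3*5=15
  Job (p=8,w=4): C=13, w*C=4*13=52
  Job (p=5,w=1): C=18, w*C=1*18=18
Total weighted completion time = 85

85


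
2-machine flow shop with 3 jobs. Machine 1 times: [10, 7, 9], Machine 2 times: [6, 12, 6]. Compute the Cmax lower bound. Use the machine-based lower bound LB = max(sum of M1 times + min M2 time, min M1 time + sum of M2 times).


LB1 = sum(M1 times) + min(M2 times) = 26 + 6 = 32
LB2 = min(M1 times) + sum(M2 times) = 7 + 24 = 31
Lower bound = max(LB1, LB2) = max(32, 31) = 32

32


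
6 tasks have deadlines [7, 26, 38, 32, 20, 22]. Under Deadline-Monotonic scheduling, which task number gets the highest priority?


Sort tasks by relative deadline (ascending):
  Task 1: deadline = 7
  Task 5: deadline = 20
  Task 6: deadline = 22
  Task 2: deadline = 26
  Task 4: deadline = 32
  Task 3: deadline = 38
Priority order (highest first): [1, 5, 6, 2, 4, 3]
Highest priority task = 1

1


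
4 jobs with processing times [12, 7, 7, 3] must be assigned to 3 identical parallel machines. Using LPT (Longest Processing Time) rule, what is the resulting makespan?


Sort jobs in decreasing order (LPT): [12, 7, 7, 3]
Assign each job to the least loaded machine:
  Machine 1: jobs [12], load = 12
  Machine 2: jobs [7, 3], load = 10
  Machine 3: jobs [7], load = 7
Makespan = max load = 12

12


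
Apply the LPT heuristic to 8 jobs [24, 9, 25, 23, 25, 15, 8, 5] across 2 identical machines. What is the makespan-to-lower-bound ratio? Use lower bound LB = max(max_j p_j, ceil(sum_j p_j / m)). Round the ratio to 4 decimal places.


LPT order: [25, 25, 24, 23, 15, 9, 8, 5]
Machine loads after assignment: [66, 68]
LPT makespan = 68
Lower bound = max(max_job, ceil(total/2)) = max(25, 67) = 67
Ratio = 68 / 67 = 1.0149

1.0149


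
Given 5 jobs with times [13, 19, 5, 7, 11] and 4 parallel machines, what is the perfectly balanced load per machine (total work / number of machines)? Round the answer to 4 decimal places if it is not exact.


Total processing time = 13 + 19 + 5 + 7 + 11 = 55
Number of machines = 4
Ideal balanced load = 55 / 4 = 13.75

13.75


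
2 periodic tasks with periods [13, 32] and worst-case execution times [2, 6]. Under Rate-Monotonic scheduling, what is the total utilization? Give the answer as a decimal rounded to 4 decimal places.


Compute individual utilizations (exact fractions):
  Task 1: C/T = 2/13 (approx. 0.1538)
  Task 2: C/T = 6/32 = 3/16 (approx. 0.1875)
Total utilization U = 2/13 + 3/16 = 71/208
Rounded to 4 decimal places: U = 0.3413
RM (Liu & Layland) bound for 2 tasks = 0.828427; compare with U = 71/208 (approx. 0.341346)
U <= bound, so schedulable by RM sufficient condition.

0.3413


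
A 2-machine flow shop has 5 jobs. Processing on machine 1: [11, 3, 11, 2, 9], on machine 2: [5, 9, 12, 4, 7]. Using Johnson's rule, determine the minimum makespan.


Apply Johnson's rule:
  Group 1 (a <= b): [(4, 2, 4), (2, 3, 9), (3, 11, 12)]
  Group 2 (a > b): [(5, 9, 7), (1, 11, 5)]
Optimal job order: [4, 2, 3, 5, 1]
Schedule:
  Job 4: M1 done at 2, M2 done at 6
  Job 2: M1 done at 5, M2 done at 15
  Job 3: M1 done at 16, M2 done at 28
  Job 5: M1 done at 25, M2 done at 35
  Job 1: M1 done at 36, M2 done at 41
Makespan = 41

41
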